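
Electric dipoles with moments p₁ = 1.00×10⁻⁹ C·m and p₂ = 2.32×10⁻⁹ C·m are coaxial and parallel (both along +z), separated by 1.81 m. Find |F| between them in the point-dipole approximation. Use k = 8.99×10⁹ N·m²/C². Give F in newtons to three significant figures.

On-axis field of dipole 1 at distance r: E = 2kp₁/r³. Force on dipole 2 is F = p₂·dE/dr (gradient along axis).
dE/dr = −6kp₁/r⁴, so |F| = 6kp₁p₂/r⁴ (attractive for aligned moments).
F = 6(8.99×10⁹)(1.00×10⁻⁹)(2.32×10⁻⁹)/(1.81)⁴ = 1.166×10⁻⁸ N.

F ≈ 1.17×10⁻⁸ N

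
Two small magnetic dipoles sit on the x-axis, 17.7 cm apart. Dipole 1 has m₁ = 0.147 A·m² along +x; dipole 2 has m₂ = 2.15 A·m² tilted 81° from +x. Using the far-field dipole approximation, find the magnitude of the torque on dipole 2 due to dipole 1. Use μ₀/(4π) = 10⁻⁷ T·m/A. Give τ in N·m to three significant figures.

τ ≈ 1.13×10⁻⁵ N·m

Dipole B is on the axis of dipole A, so B₁ there is axial: B₁ = (μ₀/4π)·2m₁/r³ along +x.
B₁ = 2(10⁻⁷)(0.147)/(0.177)³ = 5.302×10⁻⁶ T.
τ = m₂ B₁ sinθ.
τ = (2.15)(5.302×10⁻⁶)·sin81° = 1.126×10⁻⁵ N·m.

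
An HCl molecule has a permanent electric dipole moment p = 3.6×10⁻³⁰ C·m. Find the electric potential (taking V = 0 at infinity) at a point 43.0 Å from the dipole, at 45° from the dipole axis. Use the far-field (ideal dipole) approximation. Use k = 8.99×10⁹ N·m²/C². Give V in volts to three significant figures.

The dipole potential is V = kp cosθ / r².
V = (8.99×10⁹)(3.60×10⁻³⁰)·cos45° / (4.30×10⁻⁹)² = 0.001238 V.

V ≈ 0.00124 V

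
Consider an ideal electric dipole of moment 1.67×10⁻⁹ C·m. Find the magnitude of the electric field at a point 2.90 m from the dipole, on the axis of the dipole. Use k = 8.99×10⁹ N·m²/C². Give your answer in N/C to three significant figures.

On the dipole axis E = 2kp/r³.
E = 2·(8.99×10⁹)(1.67×10⁻⁹) / (2.90)³ = 1.231 N/C.

E ≈ 1.23 N/C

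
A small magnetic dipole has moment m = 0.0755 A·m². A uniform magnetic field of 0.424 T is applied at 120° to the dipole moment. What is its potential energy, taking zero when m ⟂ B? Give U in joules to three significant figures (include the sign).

U = −m·B = −mB cosθ.
U = −(0.0755)(0.424)·cos120° = 0.01601 J.

U ≈ 0.0160 J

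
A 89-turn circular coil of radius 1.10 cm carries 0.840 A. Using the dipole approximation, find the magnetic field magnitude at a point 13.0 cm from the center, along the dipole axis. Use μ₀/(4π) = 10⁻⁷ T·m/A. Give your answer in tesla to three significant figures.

m = NIA = NIπa² = 89·(0.840)·π·(0.0110)² = 0.02842 A·m².
On axis B = (μ₀/4π)·2m/r³.
B = 2·(10⁻⁷)·(0.02842) / (0.130)³ = 2.587×10⁻⁶ T.

B ≈ 2.59×10⁻⁶ T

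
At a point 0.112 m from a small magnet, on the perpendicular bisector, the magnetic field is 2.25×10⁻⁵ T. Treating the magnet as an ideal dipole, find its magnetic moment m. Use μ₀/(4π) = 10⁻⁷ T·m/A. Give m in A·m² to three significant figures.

m ≈ 0.316 A·m²

In the equatorial plane B = (μ₀/4π)·m/r³, so m = Br³·4π/(μ₀).
m = (2.25×10⁻⁵)·(0.112)³ / (10⁻⁷) = 0.3161 A·m².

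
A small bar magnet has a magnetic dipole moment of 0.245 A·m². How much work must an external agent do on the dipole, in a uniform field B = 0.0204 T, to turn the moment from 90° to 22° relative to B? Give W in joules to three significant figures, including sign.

W ≈ -0.00463 J

W_ext = ΔU = −mB cosθ₂ + mB cosθ₁ = mB(cosθ₁ − cosθ₂).
W = (0.245)(0.0204)·(cos90° − cos22°) = (0.004998)·(-0.9272) = -0.004634 J.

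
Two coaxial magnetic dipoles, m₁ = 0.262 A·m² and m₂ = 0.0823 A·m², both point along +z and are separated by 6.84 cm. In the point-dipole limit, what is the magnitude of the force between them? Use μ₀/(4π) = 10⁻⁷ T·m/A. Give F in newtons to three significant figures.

F ≈ 5.91×10⁻⁴ N

On-axis B of dipole 1: B = (μ₀/4π)·2m₁/r³. Force on dipole 2: F = m₂·dB/dr.
dB/dr = −(μ₀/4π)·6m₁/r⁴, so |F| = (μ₀/4π)·6m₁m₂/r⁴.
F = 6(10⁻⁷)(0.262)(0.0823)/(0.0684)⁴ = 5.911×10⁻⁴ N.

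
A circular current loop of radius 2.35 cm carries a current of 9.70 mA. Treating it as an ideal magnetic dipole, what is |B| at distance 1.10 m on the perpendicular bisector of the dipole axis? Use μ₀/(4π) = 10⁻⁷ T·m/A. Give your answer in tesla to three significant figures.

Magnetic moment m = IA = Iπa² = (0.00970)·π·(0.0235)² = 1.683×10⁻⁵ A·m².
In the equatorial plane B = (μ₀/4π)·m/r³ (half the axial value).
B = (10⁻⁷)·(1.683×10⁻⁵) / (1.10)³ = 1.264×10⁻¹² T.

B ≈ 1.26×10⁻¹² T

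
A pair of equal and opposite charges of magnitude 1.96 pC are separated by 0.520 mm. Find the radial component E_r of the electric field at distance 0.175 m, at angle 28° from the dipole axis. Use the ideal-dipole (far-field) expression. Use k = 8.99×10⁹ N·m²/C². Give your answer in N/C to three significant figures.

Dipole moment p = qd = (1.96×10⁻¹² C)(5.20×10⁻⁴ m) = 1.019×10⁻¹⁵ C·m.
For a dipole, E_r = (2kp cosθ)/r³.
kp/r³ = (8.99×10⁹)(1.019×10⁻¹⁵)/(0.175)³ = 0.001709 N/C.
E_r = 2·0.001709·cos28° = 0.003018 N/C.

E_r ≈ 0.00302 N/C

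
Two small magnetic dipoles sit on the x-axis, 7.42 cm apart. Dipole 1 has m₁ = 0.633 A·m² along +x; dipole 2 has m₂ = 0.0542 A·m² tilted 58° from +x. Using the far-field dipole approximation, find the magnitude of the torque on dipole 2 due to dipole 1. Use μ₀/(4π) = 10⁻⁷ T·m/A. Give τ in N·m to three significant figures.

τ ≈ 1.42×10⁻⁵ N·m

Dipole B is on the axis of dipole A, so B₁ there is axial: B₁ = (μ₀/4π)·2m₁/r³ along +x.
B₁ = 2(10⁻⁷)(0.633)/(0.0742)³ = 3.099×10⁻⁴ T.
τ = m₂ B₁ sinθ.
τ = (0.0542)(3.099×10⁻⁴)·sin58° = 1.424×10⁻⁵ N·m.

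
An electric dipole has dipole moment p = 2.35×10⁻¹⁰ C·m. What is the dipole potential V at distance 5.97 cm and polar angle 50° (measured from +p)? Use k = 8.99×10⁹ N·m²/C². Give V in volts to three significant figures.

The dipole potential is V = kp cosθ / r².
V = (8.99×10⁹)(2.35×10⁻¹⁰)·cos50° / (0.0597)² = 381.0 V.

V ≈ 381 V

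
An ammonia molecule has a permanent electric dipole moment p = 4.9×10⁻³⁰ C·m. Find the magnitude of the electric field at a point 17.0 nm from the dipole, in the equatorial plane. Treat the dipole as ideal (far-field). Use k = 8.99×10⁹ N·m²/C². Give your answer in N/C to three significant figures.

E ≈ 8970 N/C

In the equatorial plane E = kp/r³.
E = (8.99×10⁹)(4.90×10⁻³⁰) / (1.70×10⁻⁸)³ = 8966 N/C.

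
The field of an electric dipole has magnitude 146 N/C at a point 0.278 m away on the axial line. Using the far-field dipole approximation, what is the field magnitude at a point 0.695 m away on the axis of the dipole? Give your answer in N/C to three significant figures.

E ≈ 9.34 N/C

Dipole fields scale as 1/r³ in the far field; the geometry is the same at both points.
E₂ = E₁ · (r₁/r₂)³ = 146 · (0.278/0.695)³.
(r₁/r₂)³ = (0.4)³ = 0.064.
E₂ ≈ 9.344 N/C.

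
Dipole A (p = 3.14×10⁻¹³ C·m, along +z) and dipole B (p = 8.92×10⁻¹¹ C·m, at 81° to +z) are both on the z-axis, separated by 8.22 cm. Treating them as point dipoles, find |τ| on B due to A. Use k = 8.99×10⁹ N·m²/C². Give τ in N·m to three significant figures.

The second dipole sits on the axis of the first, so the field there is axial: E₁ = 2kp₁/r³ along +z.
E₁ = 2(8.99×10⁹)(3.14×10⁻¹³)/(0.0822)³ = 10.16 N/C.
Torque on the second dipole: τ = p₂ E₁ sinθ.
τ = (8.92×10⁻¹¹)(10.16)·sin81° = 8.955×10⁻¹⁰ N·m.

τ ≈ 8.96×10⁻¹⁰ N·m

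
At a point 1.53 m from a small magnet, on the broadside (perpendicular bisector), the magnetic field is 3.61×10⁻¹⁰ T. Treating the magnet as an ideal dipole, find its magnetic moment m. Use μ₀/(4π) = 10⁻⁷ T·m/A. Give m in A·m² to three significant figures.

m ≈ 0.0129 A·m²

In the equatorial plane B = (μ₀/4π)·m/r³, so m = Br³·4π/(μ₀).
m = (3.61×10⁻¹⁰)·(1.53)³ / (10⁻⁷) = 0.01293 A·m².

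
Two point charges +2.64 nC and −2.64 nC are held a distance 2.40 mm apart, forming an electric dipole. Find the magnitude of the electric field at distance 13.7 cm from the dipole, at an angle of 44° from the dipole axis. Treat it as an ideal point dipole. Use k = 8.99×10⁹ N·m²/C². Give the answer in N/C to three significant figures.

Dipole moment p = qd = (2.64×10⁻⁹ C)(0.00240 m) = 6.336×10⁻¹² C·m.
At angle θ the dipole field magnitude is E = (kp/r³)·√(1 + 3cos²θ).
kp/r³ = (8.99×10⁹)(6.336×10⁻¹²) / (0.137)³ = 22.15 N/C.
√(1 + 3cos²44°) = √(1 + 3·0.5174) = √2.5523 ≈ 1.5976.
E ≈ 22.15 × 1.598 = 35.39 N/C.

E ≈ 35.4 N/C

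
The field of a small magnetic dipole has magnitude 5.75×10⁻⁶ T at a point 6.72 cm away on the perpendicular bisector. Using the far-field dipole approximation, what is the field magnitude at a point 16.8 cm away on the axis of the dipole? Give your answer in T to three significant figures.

Dipole fields scale as 1/r³ in the far field.
The axial field is twice the equatorial field at the same r, so the geometry factor is 2/1.
B₂ = B₁ · (2/1) · (r₁/r₂)³ = 5.75×10⁻⁶ · 2 · (6.72/16.8)³.
(r₁/r₂)³ = (0.4)³ = 0.064.
B₂ ≈ 7.360×10⁻⁷ T.

B ≈ 7.36×10⁻⁷ T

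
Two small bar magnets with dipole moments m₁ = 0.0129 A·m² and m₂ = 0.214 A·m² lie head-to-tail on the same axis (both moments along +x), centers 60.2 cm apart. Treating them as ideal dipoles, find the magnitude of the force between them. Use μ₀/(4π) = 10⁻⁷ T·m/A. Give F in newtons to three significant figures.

On-axis B of dipole 1: B = (μ₀/4π)·2m₁/r³. Force on dipole 2: F = m₂·dB/dr.
dB/dr = −(μ₀/4π)·6m₁/r⁴, so |F| = (μ₀/4π)·6m₁m₂/r⁴.
F = 6(10⁻⁷)(0.0129)(0.214)/(0.602)⁴ = 1.261×10⁻⁸ N.

F ≈ 1.26×10⁻⁸ N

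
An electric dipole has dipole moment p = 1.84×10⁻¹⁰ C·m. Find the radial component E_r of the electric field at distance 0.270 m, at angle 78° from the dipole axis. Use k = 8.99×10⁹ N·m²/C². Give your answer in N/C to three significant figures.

E_r ≈ 34.9 N/C

For a dipole, E_r = (2kp cosθ)/r³.
kp/r³ = (8.99×10⁹)(1.84×10⁻¹⁰)/(0.270)³ = 84.04 N/C.
E_r = 2·84.04·cos78° = 34.95 N/C.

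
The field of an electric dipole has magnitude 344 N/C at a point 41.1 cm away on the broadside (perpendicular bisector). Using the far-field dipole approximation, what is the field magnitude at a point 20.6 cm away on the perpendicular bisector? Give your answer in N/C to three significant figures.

E ≈ 2730 N/C

Dipole fields scale as 1/r³ in the far field; the geometry is the same at both points.
E₂ = E₁ · (r₁/r₂)³ = 344 · (41.1/20.6)³.
(r₁/r₂)³ = (1.995)³ = 7.942.
E₂ ≈ 2732 N/C.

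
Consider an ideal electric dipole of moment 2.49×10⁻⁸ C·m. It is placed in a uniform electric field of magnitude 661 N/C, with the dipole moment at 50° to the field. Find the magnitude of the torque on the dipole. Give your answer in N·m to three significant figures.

Torque on an electric dipole: τ = pE sinθ.
τ = (2.49×10⁻⁸)(661)·sin50° = 1.261×10⁻⁵ N·m.

τ ≈ 1.26×10⁻⁵ N·m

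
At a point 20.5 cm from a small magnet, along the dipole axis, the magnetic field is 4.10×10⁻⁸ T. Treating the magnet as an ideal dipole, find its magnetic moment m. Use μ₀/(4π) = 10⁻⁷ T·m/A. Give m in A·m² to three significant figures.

m ≈ 0.00177 A·m²

On axis B = (μ₀/4π)·2m/r³, so m = Br³·4π/(μ₀·2).
m = (4.10×10⁻⁸)·(0.205)³ / (2·10⁻⁷) = 0.001766 A·m².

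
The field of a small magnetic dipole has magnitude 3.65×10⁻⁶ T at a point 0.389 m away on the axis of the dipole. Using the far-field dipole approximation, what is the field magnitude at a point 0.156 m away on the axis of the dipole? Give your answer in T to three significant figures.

B ≈ 5.66×10⁻⁵ T

Dipole fields scale as 1/r³ in the far field; the geometry is the same at both points.
B₂ = B₁ · (r₁/r₂)³ = 3.65×10⁻⁶ · (0.389/0.156)³.
(r₁/r₂)³ = (2.494)³ = 15.51.
B₂ ≈ 5.659×10⁻⁵ T.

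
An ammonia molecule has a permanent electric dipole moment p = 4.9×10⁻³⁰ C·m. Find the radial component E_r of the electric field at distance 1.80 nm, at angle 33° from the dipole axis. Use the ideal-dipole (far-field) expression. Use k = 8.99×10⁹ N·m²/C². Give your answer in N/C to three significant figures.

E_r ≈ 1.27×10⁷ N/C

For a dipole, E_r = (2kp cosθ)/r³.
kp/r³ = (8.99×10⁹)(4.90×10⁻³⁰)/(1.80×10⁻⁹)³ = 7.553×10⁶ N/C.
E_r = 2·7.553×10⁶·cos33° = 1.267×10⁷ N/C.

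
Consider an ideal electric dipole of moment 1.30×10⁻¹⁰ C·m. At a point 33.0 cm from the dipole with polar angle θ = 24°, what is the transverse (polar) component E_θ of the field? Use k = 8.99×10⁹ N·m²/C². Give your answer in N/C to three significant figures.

E_θ ≈ 13.2 N/C

For a dipole, E_θ = (kp sinθ)/r³.
kp/r³ = (8.99×10⁹)(1.30×10⁻¹⁰)/(0.330)³ = 32.52 N/C.
E_θ = 32.52·sin24° = 13.23 N/C.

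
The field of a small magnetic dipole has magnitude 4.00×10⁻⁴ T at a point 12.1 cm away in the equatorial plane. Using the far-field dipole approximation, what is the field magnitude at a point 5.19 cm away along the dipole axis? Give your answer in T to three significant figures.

Dipole fields scale as 1/r³ in the far field.
The axial field is twice the equatorial field at the same r, so the geometry factor is 2/1.
B₂ = B₁ · (2/1) · (r₁/r₂)³ = 4.00×10⁻⁴ · 2 · (12.1/5.19)³.
(r₁/r₂)³ = (2.331)³ = 12.67.
B₂ ≈ 0.01014 T.

B ≈ 0.0101 T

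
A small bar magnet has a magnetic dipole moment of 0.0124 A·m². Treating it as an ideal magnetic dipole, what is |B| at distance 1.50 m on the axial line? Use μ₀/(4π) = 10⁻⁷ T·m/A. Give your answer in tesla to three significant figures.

B ≈ 7.35×10⁻¹⁰ T

On axis B = (μ₀/4π)·2m/r³.
B = 2·(10⁻⁷)·(0.0124) / (1.50)³ = 7.348×10⁻¹⁰ T.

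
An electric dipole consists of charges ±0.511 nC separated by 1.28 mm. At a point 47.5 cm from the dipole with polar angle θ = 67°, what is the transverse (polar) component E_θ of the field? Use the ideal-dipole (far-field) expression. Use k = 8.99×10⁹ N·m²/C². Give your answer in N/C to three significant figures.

E_θ ≈ 0.0505 N/C

Dipole moment p = qd = (5.11×10⁻¹⁰ C)(0.00128 m) = 6.541×10⁻¹³ C·m.
For a dipole, E_θ = (kp sinθ)/r³.
kp/r³ = (8.99×10⁹)(6.541×10⁻¹³)/(0.475)³ = 0.05487 N/C.
E_θ = 0.05487·sin67° = 0.05051 N/C.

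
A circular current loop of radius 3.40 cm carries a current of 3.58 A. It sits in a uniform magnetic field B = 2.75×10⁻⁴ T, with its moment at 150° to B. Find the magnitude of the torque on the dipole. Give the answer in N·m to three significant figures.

τ ≈ 1.79×10⁻⁶ N·m

Magnetic moment m = IA = Iπa² = (3.58)·π·(0.0340)² = 0.0130 A·m².
Torque on a magnetic dipole: τ = mB sinθ.
τ = (0.0130)(2.75×10⁻⁴)·sin150° = 1.787×10⁻⁶ N·m.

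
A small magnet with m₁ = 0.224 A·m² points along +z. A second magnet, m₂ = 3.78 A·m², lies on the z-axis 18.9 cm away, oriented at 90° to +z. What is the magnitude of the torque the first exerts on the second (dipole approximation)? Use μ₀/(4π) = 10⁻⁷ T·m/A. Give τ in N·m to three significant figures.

Dipole B is on the axis of dipole A, so B₁ there is axial: B₁ = (μ₀/4π)·2m₁/r³ along +z.
B₁ = 2(10⁻⁷)(0.224)/(0.189)³ = 6.636×10⁻⁶ T.
τ = m₂ B₁ sinθ.
τ = (3.78)(6.636×10⁻⁶)·sin90° = 2.508×10⁻⁵ N·m.

τ ≈ 2.51×10⁻⁵ N·m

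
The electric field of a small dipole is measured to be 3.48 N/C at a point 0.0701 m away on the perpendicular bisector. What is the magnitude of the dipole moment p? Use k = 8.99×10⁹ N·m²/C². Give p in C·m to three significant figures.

In the equatorial plane E = kp/r³, so p = Er³/(k).
p = (3.48)·(0.0701)³ / (8.99×10⁹) = 1.333×10⁻¹³ C·m.

p ≈ 1.33×10⁻¹³ C·m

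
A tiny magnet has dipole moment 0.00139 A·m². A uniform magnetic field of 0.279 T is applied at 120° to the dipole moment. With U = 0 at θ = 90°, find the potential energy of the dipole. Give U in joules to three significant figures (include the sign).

U ≈ 1.94×10⁻⁴ J

U = −m·B = −mB cosθ.
U = −(0.00139)(0.279)·cos120° = 1.939×10⁻⁴ J.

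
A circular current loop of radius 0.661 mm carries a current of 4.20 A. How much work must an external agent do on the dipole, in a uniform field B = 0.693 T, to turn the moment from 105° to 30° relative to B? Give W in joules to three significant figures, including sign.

W ≈ -4.49×10⁻⁶ J

Magnetic moment m = IA = Iπa² = (4.20)·π·(6.61×10⁻⁴)² = 5.765×10⁻⁶ A·m².
W_ext = ΔU = −mB cosθ₂ + mB cosθ₁ = mB(cosθ₁ − cosθ₂).
W = (5.765×10⁻⁶)(0.693)·(cos105° − cos30°) = (3.995×10⁻⁶)·(-1.1248) = -4.494×10⁻⁶ J.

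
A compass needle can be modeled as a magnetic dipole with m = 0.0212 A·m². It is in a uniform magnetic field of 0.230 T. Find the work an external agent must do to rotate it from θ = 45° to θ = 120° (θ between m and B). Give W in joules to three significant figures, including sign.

W_ext = ΔU = −mB cosθ₂ + mB cosθ₁ = mB(cosθ₁ − cosθ₂).
W = (0.0212)(0.230)·(cos45° − cos120°) = (0.004876)·(+1.2071) = 0.005886 J.

W ≈ 0.00589 J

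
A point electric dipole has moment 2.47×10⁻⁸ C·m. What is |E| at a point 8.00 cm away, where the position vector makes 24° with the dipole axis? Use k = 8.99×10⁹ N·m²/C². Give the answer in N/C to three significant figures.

E ≈ 8.12×10⁵ N/C

At angle θ the dipole field magnitude is E = (kp/r³)·√(1 + 3cos²θ).
kp/r³ = (8.99×10⁹)(2.47×10⁻⁸) / (0.0800)³ = 4.337×10⁵ N/C.
√(1 + 3cos²24°) = √(1 + 3·0.8346) = √3.5037 ≈ 1.8718.
E ≈ 4.337×10⁵ × 1.872 = 8.118×10⁵ N/C.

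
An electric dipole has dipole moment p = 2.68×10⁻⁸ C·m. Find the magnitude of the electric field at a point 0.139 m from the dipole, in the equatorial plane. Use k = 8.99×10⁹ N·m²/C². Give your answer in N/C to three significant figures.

In the equatorial plane E = kp/r³.
E = (8.99×10⁹)(2.68×10⁻⁸) / (0.139)³ = 8.971×10⁴ N/C.

E ≈ 8.97×10⁴ N/C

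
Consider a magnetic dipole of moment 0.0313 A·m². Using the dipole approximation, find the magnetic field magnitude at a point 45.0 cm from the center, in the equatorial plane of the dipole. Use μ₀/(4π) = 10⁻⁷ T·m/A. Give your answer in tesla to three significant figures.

B ≈ 3.43×10⁻⁸ T

In the equatorial plane B = (μ₀/4π)·m/r³ (half the axial value).
B = (10⁻⁷)·(0.0313) / (0.450)³ = 3.435×10⁻⁸ T.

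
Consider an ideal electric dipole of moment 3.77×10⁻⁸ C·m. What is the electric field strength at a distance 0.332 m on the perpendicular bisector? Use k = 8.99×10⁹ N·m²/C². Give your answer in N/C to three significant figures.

E ≈ 9260 N/C

On the perpendicular bisector E = kp/r³ (half the axial value at the same distance).
E = (8.99×10⁹)(3.77×10⁻⁸) / (0.332)³ = 9262 N/C.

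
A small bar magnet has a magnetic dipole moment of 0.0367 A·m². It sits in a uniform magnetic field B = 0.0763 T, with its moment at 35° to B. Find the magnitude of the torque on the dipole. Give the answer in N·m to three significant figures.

Torque on a magnetic dipole: τ = mB sinθ.
τ = (0.0367)(0.0763)·sin35° = 0.001606 N·m.

τ ≈ 0.00161 N·m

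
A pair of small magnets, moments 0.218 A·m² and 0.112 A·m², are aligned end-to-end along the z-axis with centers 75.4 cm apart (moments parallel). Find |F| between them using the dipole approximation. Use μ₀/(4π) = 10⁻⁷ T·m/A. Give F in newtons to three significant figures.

On-axis B of dipole 1: B = (μ₀/4π)·2m₁/r³. Force on dipole 2: F = m₂·dB/dr.
dB/dr = −(μ₀/4π)·6m₁/r⁴, so |F| = (μ₀/4π)·6m₁m₂/r⁴.
F = 6(10⁻⁷)(0.218)(0.112)/(0.754)⁴ = 4.533×10⁻⁸ N.

F ≈ 4.53×10⁻⁸ N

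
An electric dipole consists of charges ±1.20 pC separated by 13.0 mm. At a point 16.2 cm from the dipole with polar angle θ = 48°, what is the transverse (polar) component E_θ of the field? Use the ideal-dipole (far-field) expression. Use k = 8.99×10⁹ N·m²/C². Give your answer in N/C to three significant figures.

Dipole moment p = qd = (1.20×10⁻¹² C)(0.0130 m) = 1.56×10⁻¹⁴ C·m.
For a dipole, E_θ = (kp sinθ)/r³.
kp/r³ = (8.99×10⁹)(1.56×10⁻¹⁴)/(0.162)³ = 0.03299 N/C.
E_θ = 0.03299·sin48° = 0.02451 N/C.

E_θ ≈ 0.0245 N/C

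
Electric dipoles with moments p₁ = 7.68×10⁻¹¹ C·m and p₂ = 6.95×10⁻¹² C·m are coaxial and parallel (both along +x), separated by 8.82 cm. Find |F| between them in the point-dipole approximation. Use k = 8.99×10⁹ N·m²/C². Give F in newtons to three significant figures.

F ≈ 4.76×10⁻⁷ N

On-axis field of dipole 1 at distance r: E = 2kp₁/r³. Force on dipole 2 is F = p₂·dE/dr (gradient along axis).
dE/dr = −6kp₁/r⁴, so |F| = 6kp₁p₂/r⁴ (attractive for aligned moments).
F = 6(8.99×10⁹)(7.68×10⁻¹¹)(6.95×10⁻¹²)/(0.0882)⁴ = 4.758×10⁻⁷ N.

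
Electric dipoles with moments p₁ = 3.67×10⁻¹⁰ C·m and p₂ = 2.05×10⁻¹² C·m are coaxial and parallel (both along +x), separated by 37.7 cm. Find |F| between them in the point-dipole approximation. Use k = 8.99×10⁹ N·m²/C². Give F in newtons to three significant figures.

F ≈ 2.01×10⁻⁹ N

On-axis field of dipole 1 at distance r: E = 2kp₁/r³. Force on dipole 2 is F = p₂·dE/dr (gradient along axis).
dE/dr = −6kp₁/r⁴, so |F| = 6kp₁p₂/r⁴ (attractive for aligned moments).
F = 6(8.99×10⁹)(3.67×10⁻¹⁰)(2.05×10⁻¹²)/(0.377)⁴ = 2.009×10⁻⁹ N.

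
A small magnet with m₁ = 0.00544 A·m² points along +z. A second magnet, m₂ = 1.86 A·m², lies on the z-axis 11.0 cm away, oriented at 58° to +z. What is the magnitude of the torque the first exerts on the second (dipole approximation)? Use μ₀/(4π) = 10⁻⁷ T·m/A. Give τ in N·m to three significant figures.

Dipole B is on the axis of dipole A, so B₁ there is axial: B₁ = (μ₀/4π)·2m₁/r³ along +z.
B₁ = 2(10⁻⁷)(0.00544)/(0.110)³ = 8.174×10⁻⁷ T.
τ = m₂ B₁ sinθ.
τ = (1.86)(8.174×10⁻⁷)·sin58° = 1.289×10⁻⁶ N·m.

τ ≈ 1.29×10⁻⁶ N·m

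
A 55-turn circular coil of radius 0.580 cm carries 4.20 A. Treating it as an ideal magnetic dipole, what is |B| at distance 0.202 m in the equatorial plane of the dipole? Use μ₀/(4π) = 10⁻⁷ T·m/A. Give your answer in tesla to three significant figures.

B ≈ 2.96×10⁻⁷ T

m = NIA = NIπa² = 55·(4.20)·π·(0.00580)² = 0.02441 A·m².
In the equatorial plane B = (μ₀/4π)·m/r³ (half the axial value).
B = (10⁻⁷)·(0.02441) / (0.202)³ = 2.962×10⁻⁷ T.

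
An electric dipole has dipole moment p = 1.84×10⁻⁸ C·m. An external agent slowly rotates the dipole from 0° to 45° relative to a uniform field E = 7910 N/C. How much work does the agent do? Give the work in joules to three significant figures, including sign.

W ≈ 4.26×10⁻⁵ J

W_ext = ΔU = U(θ₂) − U(θ₁) = −pE cosθ₂ − (−pE cosθ₁) = pE(cosθ₁ − cosθ₂).
W = (1.84×10⁻⁸)(7910)·(cos0° − cos45°) = (1.455×10⁻⁴)·(+0.2929) = 4.263×10⁻⁵ J.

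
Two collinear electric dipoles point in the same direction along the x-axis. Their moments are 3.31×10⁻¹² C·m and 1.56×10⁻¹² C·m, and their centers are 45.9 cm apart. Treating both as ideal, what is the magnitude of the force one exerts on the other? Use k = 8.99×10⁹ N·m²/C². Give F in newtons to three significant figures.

F ≈ 6.27×10⁻¹² N

On-axis field of dipole 1 at distance r: E = 2kp₁/r³. Force on dipole 2 is F = p₂·dE/dr (gradient along axis).
dE/dr = −6kp₁/r⁴, so |F| = 6kp₁p₂/r⁴ (attractive for aligned moments).
F = 6(8.99×10⁹)(3.31×10⁻¹²)(1.56×10⁻¹²)/(0.459)⁴ = 6.275×10⁻¹² N.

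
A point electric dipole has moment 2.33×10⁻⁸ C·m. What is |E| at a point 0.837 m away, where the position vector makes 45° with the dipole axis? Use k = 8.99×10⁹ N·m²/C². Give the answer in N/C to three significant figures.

At angle θ the dipole field magnitude is E = (kp/r³)·√(1 + 3cos²θ).
kp/r³ = (8.99×10⁹)(2.33×10⁻⁸) / (0.837)³ = 357.2 N/C.
√(1 + 3cos²45°) = √(1 + 3·0.5000) = √2.5000 ≈ 1.5811.
E ≈ 357.2 × 1.581 = 564.8 N/C.

E ≈ 565 N/C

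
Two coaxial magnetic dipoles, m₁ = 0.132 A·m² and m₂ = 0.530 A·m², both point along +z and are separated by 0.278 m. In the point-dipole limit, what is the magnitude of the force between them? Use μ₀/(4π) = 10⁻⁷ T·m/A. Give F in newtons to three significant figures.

On-axis B of dipole 1: B = (μ₀/4π)·2m₁/r³. Force on dipole 2: F = m₂·dB/dr.
dB/dr = −(μ₀/4π)·6m₁/r⁴, so |F| = (μ₀/4π)·6m₁m₂/r⁴.
F = 6(10⁻⁷)(0.132)(0.530)/(0.278)⁴ = 7.028×10⁻⁶ N.

F ≈ 7.03×10⁻⁶ N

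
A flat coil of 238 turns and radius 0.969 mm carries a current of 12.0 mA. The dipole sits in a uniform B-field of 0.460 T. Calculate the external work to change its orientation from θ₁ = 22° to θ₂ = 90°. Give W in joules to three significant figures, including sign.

W ≈ 3.59×10⁻⁶ J

m = NIA = NIπa² = 238·(0.0120)·π·(9.69×10⁻⁴)² = 8.425×10⁻⁶ A·m².
W_ext = ΔU = −mB cosθ₂ + mB cosθ₁ = mB(cosθ₁ − cosθ₂).
W = (8.425×10⁻⁶)(0.460)·(cos22° − cos90°) = (3.876×10⁻⁶)·(+0.9272) = 3.593×10⁻⁶ J.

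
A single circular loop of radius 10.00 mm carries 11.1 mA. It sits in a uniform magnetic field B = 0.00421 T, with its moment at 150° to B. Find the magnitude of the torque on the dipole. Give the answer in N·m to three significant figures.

Magnetic moment m = IA = Iπa² = (0.0111)·π·(0.0100)² = 3.487×10⁻⁶ A·m².
Torque on a magnetic dipole: τ = mB sinθ.
τ = (3.487×10⁻⁶)(0.00421)·sin150° = 7.340×10⁻⁹ N·m.

τ ≈ 7.34×10⁻⁹ N·m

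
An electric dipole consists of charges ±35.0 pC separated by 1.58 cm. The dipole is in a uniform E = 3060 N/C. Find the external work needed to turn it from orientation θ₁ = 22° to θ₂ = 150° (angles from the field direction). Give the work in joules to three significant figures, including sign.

Dipole moment p = qd = (3.50×10⁻¹¹ C)(0.0158 m) = 5.53×10⁻¹³ C·m.
W_ext = ΔU = U(θ₂) − U(θ₁) = −pE cosθ₂ − (−pE cosθ₁) = pE(cosθ₁ − cosθ₂).
W = (5.53×10⁻¹³)(3060)·(cos22° − cos150°) = (1.692×10⁻⁹)·(+1.7932) = 3.034×10⁻⁹ J.

W ≈ 3.03×10⁻⁹ J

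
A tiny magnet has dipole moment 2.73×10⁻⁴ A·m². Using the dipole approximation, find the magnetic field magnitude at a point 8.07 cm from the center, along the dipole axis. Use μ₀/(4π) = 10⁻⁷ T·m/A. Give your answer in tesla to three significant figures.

B ≈ 1.04×10⁻⁷ T

On axis B = (μ₀/4π)·2m/r³.
B = 2·(10⁻⁷)·(2.73×10⁻⁴) / (0.0807)³ = 1.039×10⁻⁷ T.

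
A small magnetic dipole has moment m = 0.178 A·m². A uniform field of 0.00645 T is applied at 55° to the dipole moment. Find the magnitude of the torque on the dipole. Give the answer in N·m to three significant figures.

Torque on a magnetic dipole: τ = mB sinθ.
τ = (0.178)(0.00645)·sin55° = 9.405×10⁻⁴ N·m.

τ ≈ 9.40×10⁻⁴ N·m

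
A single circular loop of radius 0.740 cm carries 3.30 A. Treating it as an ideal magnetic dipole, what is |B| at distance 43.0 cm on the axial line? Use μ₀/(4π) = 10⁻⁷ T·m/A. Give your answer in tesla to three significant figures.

B ≈ 1.43×10⁻⁹ T

Magnetic moment m = IA = Iπa² = (3.30)·π·(0.00740)² = 5.677×10⁻⁴ A·m².
On axis B = (μ₀/4π)·2m/r³.
B = 2·(10⁻⁷)·(5.677×10⁻⁴) / (0.430)³ = 1.428×10⁻⁹ T.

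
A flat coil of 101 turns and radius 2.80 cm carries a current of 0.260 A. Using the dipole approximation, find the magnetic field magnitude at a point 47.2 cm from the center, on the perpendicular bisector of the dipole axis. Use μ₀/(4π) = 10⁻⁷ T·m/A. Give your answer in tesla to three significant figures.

B ≈ 6.15×10⁻⁸ T

m = NIA = NIπa² = 101·(0.260)·π·(0.0280)² = 0.06468 A·m².
In the equatorial plane B = (μ₀/4π)·m/r³ (half the axial value).
B = (10⁻⁷)·(0.06468) / (0.472)³ = 6.151×10⁻⁸ T.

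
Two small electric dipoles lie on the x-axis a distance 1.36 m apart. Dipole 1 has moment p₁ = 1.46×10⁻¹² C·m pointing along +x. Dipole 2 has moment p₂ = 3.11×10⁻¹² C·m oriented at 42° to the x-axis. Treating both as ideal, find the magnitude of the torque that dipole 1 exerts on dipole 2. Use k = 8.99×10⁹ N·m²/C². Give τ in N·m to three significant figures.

τ ≈ 2.17×10⁻¹⁴ N·m

The second dipole sits on the axis of the first, so the field there is axial: E₁ = 2kp₁/r³ along +x.
E₁ = 2(8.99×10⁹)(1.46×10⁻¹²)/(1.36)³ = 0.01044 N/C.
Torque on the second dipole: τ = p₂ E₁ sinθ.
τ = (3.11×10⁻¹²)(0.01044)·sin42° = 2.172×10⁻¹⁴ N·m.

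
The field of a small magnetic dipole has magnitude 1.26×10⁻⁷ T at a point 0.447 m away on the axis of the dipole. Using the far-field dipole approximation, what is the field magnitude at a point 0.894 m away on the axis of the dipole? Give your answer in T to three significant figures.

B ≈ 1.58×10⁻⁸ T

Dipole fields scale as 1/r³ in the far field; the geometry is the same at both points.
B₂ = B₁ · (r₁/r₂)³ = 1.26×10⁻⁷ · (0.447/0.894)³.
(r₁/r₂)³ = (0.5)³ = 0.125.
B₂ ≈ 1.575×10⁻⁸ T.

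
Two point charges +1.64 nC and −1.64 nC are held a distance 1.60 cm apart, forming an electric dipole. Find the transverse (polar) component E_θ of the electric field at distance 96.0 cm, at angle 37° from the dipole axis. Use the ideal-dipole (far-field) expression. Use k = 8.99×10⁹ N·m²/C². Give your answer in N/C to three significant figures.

Dipole moment p = qd = (1.64×10⁻⁹ C)(0.0160 m) = 2.624×10⁻¹¹ C·m.
For a dipole, E_θ = (kp sinθ)/r³.
kp/r³ = (8.99×10⁹)(2.624×10⁻¹¹)/(0.960)³ = 0.2666 N/C.
E_θ = 0.2666·sin37° = 0.1605 N/C.

E_θ ≈ 0.160 N/C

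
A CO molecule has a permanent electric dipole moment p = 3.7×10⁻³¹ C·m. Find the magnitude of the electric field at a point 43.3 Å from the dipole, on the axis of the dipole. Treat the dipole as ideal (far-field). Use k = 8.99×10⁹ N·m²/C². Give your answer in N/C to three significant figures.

On the dipole axis E = 2kp/r³.
E = 2·(8.99×10⁹)(3.70×10⁻³¹) / (4.33×10⁻⁹)³ = 8.195×10⁴ N/C.

E ≈ 8.19×10⁴ N/C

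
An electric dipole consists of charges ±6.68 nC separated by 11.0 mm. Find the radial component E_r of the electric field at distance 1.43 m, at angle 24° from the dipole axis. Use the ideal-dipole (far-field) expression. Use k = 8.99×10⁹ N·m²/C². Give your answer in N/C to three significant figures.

E_r ≈ 0.413 N/C

Dipole moment p = qd = (6.68×10⁻⁹ C)(0.0110 m) = 7.348×10⁻¹¹ C·m.
For a dipole, E_r = (2kp cosθ)/r³.
kp/r³ = (8.99×10⁹)(7.348×10⁻¹¹)/(1.43)³ = 0.2259 N/C.
E_r = 2·0.2259·cos24° = 0.4127 N/C.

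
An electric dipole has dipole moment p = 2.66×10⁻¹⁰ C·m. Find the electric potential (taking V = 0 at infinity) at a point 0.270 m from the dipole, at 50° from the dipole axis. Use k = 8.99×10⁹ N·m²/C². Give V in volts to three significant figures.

V ≈ 21.1 V

The dipole potential is V = kp cosθ / r².
V = (8.99×10⁹)(2.66×10⁻¹⁰)·cos50° / (0.270)² = 21.09 V.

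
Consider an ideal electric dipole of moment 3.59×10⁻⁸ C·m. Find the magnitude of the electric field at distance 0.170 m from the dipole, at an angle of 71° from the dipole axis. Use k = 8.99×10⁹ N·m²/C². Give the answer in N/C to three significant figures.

At angle θ the dipole field magnitude is E = (kp/r³)·√(1 + 3cos²θ).
kp/r³ = (8.99×10⁹)(3.59×10⁻⁸) / (0.170)³ = 6.569×10⁴ N/C.
√(1 + 3cos²71°) = √(1 + 3·0.1060) = √1.3180 ≈ 1.1480.
E ≈ 6.569×10⁴ × 1.148 = 7.542×10⁴ N/C.

E ≈ 7.54×10⁴ N/C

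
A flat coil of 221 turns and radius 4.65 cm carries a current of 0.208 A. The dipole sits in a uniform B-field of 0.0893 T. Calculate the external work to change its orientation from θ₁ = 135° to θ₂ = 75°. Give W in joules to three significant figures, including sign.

W ≈ -0.0269 J

m = NIA = NIπa² = 221·(0.208)·π·(0.0465)² = 0.3123 A·m².
W_ext = ΔU = −mB cosθ₂ + mB cosθ₁ = mB(cosθ₁ − cosθ₂).
W = (0.3123)(0.0893)·(cos135° − cos75°) = (0.02789)·(-0.9659) = -0.02694 J.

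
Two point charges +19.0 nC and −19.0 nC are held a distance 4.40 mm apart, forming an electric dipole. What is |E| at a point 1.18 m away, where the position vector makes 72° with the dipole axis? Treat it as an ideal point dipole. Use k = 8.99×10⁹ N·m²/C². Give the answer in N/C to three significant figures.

E ≈ 0.519 N/C

Dipole moment p = qd = (1.90×10⁻⁸ C)(0.00440 m) = 8.36×10⁻¹¹ C·m.
At angle θ the dipole field magnitude is E = (kp/r³)·√(1 + 3cos²θ).
kp/r³ = (8.99×10⁹)(8.36×10⁻¹¹) / (1.18)³ = 0.4574 N/C.
√(1 + 3cos²72°) = √(1 + 3·0.0955) = √1.2865 ≈ 1.1342.
E ≈ 0.4574 × 1.134 = 0.5188 N/C.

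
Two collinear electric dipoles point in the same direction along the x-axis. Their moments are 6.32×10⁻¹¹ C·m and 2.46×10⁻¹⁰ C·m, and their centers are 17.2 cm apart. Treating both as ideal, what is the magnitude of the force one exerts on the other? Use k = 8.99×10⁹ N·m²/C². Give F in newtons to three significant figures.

F ≈ 9.58×10⁻⁷ N

On-axis field of dipole 1 at distance r: E = 2kp₁/r³. Force on dipole 2 is F = p₂·dE/dr (gradient along axis).
dE/dr = −6kp₁/r⁴, so |F| = 6kp₁p₂/r⁴ (attractive for aligned moments).
F = 6(8.99×10⁹)(6.32×10⁻¹¹)(2.46×10⁻¹⁰)/(0.172)⁴ = 9.582×10⁻⁷ N.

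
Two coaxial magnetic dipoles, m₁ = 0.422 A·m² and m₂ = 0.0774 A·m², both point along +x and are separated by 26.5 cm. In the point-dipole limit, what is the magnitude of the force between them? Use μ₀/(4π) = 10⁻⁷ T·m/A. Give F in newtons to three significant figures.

F ≈ 3.97×10⁻⁶ N

On-axis B of dipole 1: B = (μ₀/4π)·2m₁/r³. Force on dipole 2: F = m₂·dB/dr.
dB/dr = −(μ₀/4π)·6m₁/r⁴, so |F| = (μ₀/4π)·6m₁m₂/r⁴.
F = 6(10⁻⁷)(0.422)(0.0774)/(0.265)⁴ = 3.974×10⁻⁶ N.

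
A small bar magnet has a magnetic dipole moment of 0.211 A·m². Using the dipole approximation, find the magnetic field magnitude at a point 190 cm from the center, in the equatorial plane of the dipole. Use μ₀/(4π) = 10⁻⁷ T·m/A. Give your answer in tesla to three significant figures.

B ≈ 3.08×10⁻⁹ T

In the equatorial plane B = (μ₀/4π)·m/r³ (half the axial value).
B = (10⁻⁷)·(0.211) / (1.90)³ = 3.076×10⁻⁹ T.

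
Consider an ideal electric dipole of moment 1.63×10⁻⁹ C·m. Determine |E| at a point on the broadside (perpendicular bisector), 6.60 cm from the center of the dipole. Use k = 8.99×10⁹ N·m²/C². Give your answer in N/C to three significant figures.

E ≈ 5.10×10⁴ N/C

In the equatorial plane E = kp/r³.
E = (8.99×10⁹)(1.63×10⁻⁹) / (0.0660)³ = 5.097×10⁴ N/C.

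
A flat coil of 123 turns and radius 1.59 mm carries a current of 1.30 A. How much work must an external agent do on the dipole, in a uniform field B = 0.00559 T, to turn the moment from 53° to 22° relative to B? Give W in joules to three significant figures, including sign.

m = NIA = NIπa² = 123·(1.30)·π·(0.00159)² = 0.00127 A·m².
W_ext = ΔU = −mB cosθ₂ + mB cosθ₁ = mB(cosθ₁ − cosθ₂).
W = (0.00127)(0.00559)·(cos53° − cos22°) = (7.099×10⁻⁶)·(-0.3254) = -2.310×10⁻⁶ J.

W ≈ -2.31×10⁻⁶ J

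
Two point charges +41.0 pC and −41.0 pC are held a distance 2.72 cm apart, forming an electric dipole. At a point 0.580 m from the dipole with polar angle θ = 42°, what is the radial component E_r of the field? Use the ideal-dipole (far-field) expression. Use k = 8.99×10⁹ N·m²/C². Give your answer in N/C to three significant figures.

E_r ≈ 0.0764 N/C

Dipole moment p = qd = (4.10×10⁻¹¹ C)(0.0272 m) = 1.115×10⁻¹² C·m.
For a dipole, E_r = (2kp cosθ)/r³.
kp/r³ = (8.99×10⁹)(1.115×10⁻¹²)/(0.580)³ = 0.05137 N/C.
E_r = 2·0.05137·cos42° = 0.07636 N/C.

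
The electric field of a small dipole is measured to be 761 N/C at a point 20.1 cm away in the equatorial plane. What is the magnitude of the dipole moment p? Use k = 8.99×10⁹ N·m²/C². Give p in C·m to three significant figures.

p ≈ 6.87×10⁻¹⁰ C·m

In the equatorial plane E = kp/r³, so p = Er³/(k).
p = (761)·(0.201)³ / (8.99×10⁹) = 6.874×10⁻¹⁰ C·m.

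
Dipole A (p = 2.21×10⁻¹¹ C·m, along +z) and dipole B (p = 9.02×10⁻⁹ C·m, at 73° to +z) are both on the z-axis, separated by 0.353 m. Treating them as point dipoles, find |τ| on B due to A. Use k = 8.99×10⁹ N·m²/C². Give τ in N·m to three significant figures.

The second dipole sits on the axis of the first, so the field there is axial: E₁ = 2kp₁/r³ along +z.
E₁ = 2(8.99×10⁹)(2.21×10⁻¹¹)/(0.353)³ = 9.034 N/C.
Torque on the second dipole: τ = p₂ E₁ sinθ.
τ = (9.02×10⁻⁹)(9.034)·sin73° = 7.792×10⁻⁸ N·m.

τ ≈ 7.79×10⁻⁸ N·m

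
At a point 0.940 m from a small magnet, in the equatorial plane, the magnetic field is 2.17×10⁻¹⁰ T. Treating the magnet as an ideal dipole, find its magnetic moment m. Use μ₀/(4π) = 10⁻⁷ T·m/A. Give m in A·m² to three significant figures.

m ≈ 0.00180 A·m²

In the equatorial plane B = (μ₀/4π)·m/r³, so m = Br³·4π/(μ₀).
m = (2.17×10⁻¹⁰)·(0.940)³ / (10⁻⁷) = 0.001802 A·m².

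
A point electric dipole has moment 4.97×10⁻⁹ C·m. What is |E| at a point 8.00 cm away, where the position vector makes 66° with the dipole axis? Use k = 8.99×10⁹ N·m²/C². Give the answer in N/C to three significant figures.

E ≈ 1.07×10⁵ N/C

At angle θ the dipole field magnitude is E = (kp/r³)·√(1 + 3cos²θ).
kp/r³ = (8.99×10⁹)(4.97×10⁻⁹) / (0.0800)³ = 8.727×10⁴ N/C.
√(1 + 3cos²66°) = √(1 + 3·0.1654) = √1.4963 ≈ 1.2232.
E ≈ 8.727×10⁴ × 1.223 = 1.067×10⁵ N/C.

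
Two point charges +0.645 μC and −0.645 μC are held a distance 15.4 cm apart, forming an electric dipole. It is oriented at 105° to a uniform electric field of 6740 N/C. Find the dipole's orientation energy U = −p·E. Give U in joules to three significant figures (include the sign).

Dipole moment p = qd = (6.45×10⁻⁷ C)(0.154 m) = 9.933×10⁻⁸ C·m.
U = −p·E = −pE cosθ.
U = −(9.933×10⁻⁸)(6740)·cos105° = 1.733×10⁻⁴ J.

U ≈ 1.73×10⁻⁴ J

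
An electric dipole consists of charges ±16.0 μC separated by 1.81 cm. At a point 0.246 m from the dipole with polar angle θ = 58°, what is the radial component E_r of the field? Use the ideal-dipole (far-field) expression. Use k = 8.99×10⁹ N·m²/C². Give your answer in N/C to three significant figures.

Dipole moment p = qd = (1.60×10⁻⁵ C)(0.0181 m) = 2.896×10⁻⁷ C·m.
For a dipole, E_r = (2kp cosθ)/r³.
kp/r³ = (8.99×10⁹)(2.896×10⁻⁷)/(0.246)³ = 1.749×10⁵ N/C.
E_r = 2·1.749×10⁵·cos58° = 1.854×10⁵ N/C.

E_r ≈ 1.85×10⁵ N/C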